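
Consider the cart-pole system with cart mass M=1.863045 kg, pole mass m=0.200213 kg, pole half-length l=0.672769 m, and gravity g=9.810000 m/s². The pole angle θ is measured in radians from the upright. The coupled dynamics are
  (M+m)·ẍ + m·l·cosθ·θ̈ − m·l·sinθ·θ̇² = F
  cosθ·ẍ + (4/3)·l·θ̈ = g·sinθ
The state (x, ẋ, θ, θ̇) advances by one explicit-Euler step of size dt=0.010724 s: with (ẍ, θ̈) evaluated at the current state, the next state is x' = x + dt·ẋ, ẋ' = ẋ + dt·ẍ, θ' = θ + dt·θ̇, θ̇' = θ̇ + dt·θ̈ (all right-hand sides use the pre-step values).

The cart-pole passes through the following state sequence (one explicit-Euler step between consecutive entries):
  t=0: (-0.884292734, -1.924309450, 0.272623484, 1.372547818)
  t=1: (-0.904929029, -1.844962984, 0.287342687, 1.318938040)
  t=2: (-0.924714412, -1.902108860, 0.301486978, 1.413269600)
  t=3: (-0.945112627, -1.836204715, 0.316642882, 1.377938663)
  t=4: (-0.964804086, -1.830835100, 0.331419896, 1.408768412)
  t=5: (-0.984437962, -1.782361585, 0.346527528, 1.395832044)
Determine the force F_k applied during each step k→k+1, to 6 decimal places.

F_0 = 14.549153 N
F_1 = -9.924804 N
F_2 = 12.176074 N
F_3 = 1.321440 N
F_4 = 9.085499 N

step 0→1:
  ẍ = (ẋ'−ẋ)/dt = (-1.844962984−-1.924309450)/0.010724 = 7.398962
  θ̈ = (θ̇'−θ̇)/dt = (1.318938040−1.372547818)/0.010724 = -4.999047
  sinθ=0.269259, cosθ=0.963068
  F = (M+m)·ẍ + m·l·cosθ·θ̈ − m·l·sinθ·θ̇² = 15.265967 + -0.648489 − 0.068326 = 14.549153
step 1→2:
  ẍ = (ẋ'−ẋ)/dt = (-1.902108860−-1.844962984)/0.010724 = -5.328784
  θ̈ = (θ̇'−θ̇)/dt = (1.413269600−1.318938040)/0.010724 = 8.796304
  sinθ=0.283405, cosθ=0.959000
  F = (M+m)·ẍ + m·l·cosθ·θ̈ − m·l·sinθ·θ̇² = -10.994656 + 1.136259 − 0.066407 = -9.924804
step 2→3:
  ẍ = (ẋ'−ẋ)/dt = (-1.836204715−-1.902108860)/0.010724 = 6.145482
  θ̈ = (θ̇'−θ̇)/dt = (1.377938663−1.413269600)/0.010724 = -3.294567
  sinθ=0.296940, cosθ=0.954896
  F = (M+m)·ẍ + m·l·cosθ·θ̈ − m·l·sinθ·θ̇² = 12.679714 + -0.423753 − 0.079887 = 12.176074
step 3→4:
  ẍ = (ẋ'−ẋ)/dt = (-1.830835100−-1.836204715)/0.010724 = 0.500710
  θ̈ = (θ̇'−θ̇)/dt = (1.408768412−1.377938663)/0.010724 = 2.874837
  sinθ=0.311378, cosθ=0.950286
  F = (M+m)·ẍ + m·l·cosθ·θ̈ − m·l·sinθ·θ̇² = 1.033094 + 0.367981 − 0.079635 = 1.321440
step 4→5:
  ẍ = (ẋ'−ẋ)/dt = (-1.782361585−-1.830835100)/0.010724 = 4.520097
  θ̈ = (θ̇'−θ̇)/dt = (1.395832044−1.408768412)/0.010724 = -1.206301
  sinθ=0.325386, cosθ=0.945581
  F = (M+m)·ẍ + m·l·cosθ·θ̈ − m·l·sinθ·θ̇² = 9.326125 + -0.153643 − 0.086983 = 9.085499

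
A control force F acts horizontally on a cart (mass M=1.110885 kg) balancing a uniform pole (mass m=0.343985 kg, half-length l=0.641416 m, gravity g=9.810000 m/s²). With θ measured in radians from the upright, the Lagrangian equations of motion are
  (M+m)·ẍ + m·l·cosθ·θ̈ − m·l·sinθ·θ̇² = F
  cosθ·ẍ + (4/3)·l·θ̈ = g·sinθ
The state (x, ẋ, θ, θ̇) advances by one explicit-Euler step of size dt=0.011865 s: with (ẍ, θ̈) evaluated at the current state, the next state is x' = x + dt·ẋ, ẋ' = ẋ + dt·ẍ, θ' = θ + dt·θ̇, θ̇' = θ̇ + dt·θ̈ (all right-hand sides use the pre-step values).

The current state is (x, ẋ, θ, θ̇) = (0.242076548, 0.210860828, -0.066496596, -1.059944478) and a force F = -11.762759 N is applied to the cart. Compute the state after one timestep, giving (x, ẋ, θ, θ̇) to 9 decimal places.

sinθ=-0.066447601, cosθ=0.997789916
temp = (F + m·l·θ̇²·sinθ)/(M+m) = (-11.762759 + -0.016471185)/1.454870 = -8.096414239
θ̈ = (g·sinθ − cosθ·temp)/(l·(4/3 − m·cos²θ/(M+m))) = 10.545703787
ẍ = temp − m·l·θ̈·cosθ/(M+m) = -9.692182359
Euler: x'=0.242076548+0.011865·0.210860828=0.244578412, ẋ'=0.210860828+0.011865·-9.692182359=0.095863084
       θ'=-0.066496596+0.011865·-1.059944478=-0.079072837, θ̇'=-1.059944478+0.011865·10.545703787=-0.934819703

(0.244578412, 0.095863084, -0.079072837, -0.934819703)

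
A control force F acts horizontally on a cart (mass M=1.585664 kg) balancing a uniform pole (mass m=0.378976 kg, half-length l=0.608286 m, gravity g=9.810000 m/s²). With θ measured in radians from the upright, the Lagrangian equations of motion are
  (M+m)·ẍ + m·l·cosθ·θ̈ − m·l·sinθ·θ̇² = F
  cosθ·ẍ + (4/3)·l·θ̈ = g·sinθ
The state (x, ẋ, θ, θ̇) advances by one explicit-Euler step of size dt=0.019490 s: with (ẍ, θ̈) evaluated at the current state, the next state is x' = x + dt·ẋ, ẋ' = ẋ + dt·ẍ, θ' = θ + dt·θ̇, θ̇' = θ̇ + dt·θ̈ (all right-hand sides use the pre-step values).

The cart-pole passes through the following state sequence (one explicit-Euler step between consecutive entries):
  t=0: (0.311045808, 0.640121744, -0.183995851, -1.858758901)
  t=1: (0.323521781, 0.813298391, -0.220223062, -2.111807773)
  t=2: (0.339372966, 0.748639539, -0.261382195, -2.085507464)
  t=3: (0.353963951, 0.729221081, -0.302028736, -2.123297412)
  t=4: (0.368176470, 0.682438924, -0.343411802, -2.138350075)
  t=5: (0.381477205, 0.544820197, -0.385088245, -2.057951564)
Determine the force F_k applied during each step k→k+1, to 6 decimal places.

step 0→1:
  ẍ = (ẋ'−ẋ)/dt = (0.813298391−0.640121744)/0.019490 = 8.885410
  θ̈ = (θ̇'−θ̇)/dt = (-2.111807773−-1.858758901)/0.019490 = -12.983523
  sinθ=-0.182959, cosθ=0.983120
  F = (M+m)·ẍ + m·l·cosθ·θ̈ − m·l·sinθ·θ̇² = 17.456633 + -2.942516 − -0.145720 = 14.659837
step 1→2:
  ẍ = (ẋ'−ẋ)/dt = (0.748639539−0.813298391)/0.019490 = -3.317540
  θ̈ = (θ̇'−θ̇)/dt = (-2.085507464−-2.111807773)/0.019490 = 1.349426
  sinθ=-0.218447, cosθ=0.975849
  F = (M+m)·ẍ + m·l·cosθ·θ̈ − m·l·sinθ·θ̇² = -6.517772 + 0.303565 − -0.224582 = -5.989625
step 2→3:
  ẍ = (ẋ'−ẋ)/dt = (0.729221081−0.748639539)/0.019490 = -0.996329
  θ̈ = (θ̇'−θ̇)/dt = (-2.123297412−-2.085507464)/0.019490 = -1.938940
  sinθ=-0.258416, cosθ=0.966034
  F = (M+m)·ẍ + m·l·cosθ·θ̈ − m·l·sinθ·θ̇² = -1.957428 + -0.431794 − -0.259097 = -2.130125
step 3→4:
  ẍ = (ẋ'−ẋ)/dt = (0.682438924−0.729221081)/0.019490 = -2.400316
  θ̈ = (θ̇'−θ̇)/dt = (-2.138350075−-2.123297412)/0.019490 = -0.772328
  sinθ=-0.297458, cosθ=0.954735
  F = (M+m)·ẍ + m·l·cosθ·θ̈ − m·l·sinθ·θ̇² = -4.715757 + -0.169982 − -0.309148 = -4.576591
step 4→5:
  ẍ = (ẋ'−ẋ)/dt = (0.544820197−0.682438924)/0.019490 = -7.060992
  θ̈ = (θ̇'−θ̇)/dt = (-2.057951564−-2.138350075)/0.019490 = 4.125116
  sinθ=-0.336702, cosθ=0.941611
  F = (M+m)·ẍ + m·l·cosθ·θ̈ − m·l·sinθ·θ̇² = -13.872307 + 0.895421 − -0.354913 = -12.621972

F_0 = 14.659837 N
F_1 = -5.989625 N
F_2 = -2.130125 N
F_3 = -4.576591 N
F_4 = -12.621972 N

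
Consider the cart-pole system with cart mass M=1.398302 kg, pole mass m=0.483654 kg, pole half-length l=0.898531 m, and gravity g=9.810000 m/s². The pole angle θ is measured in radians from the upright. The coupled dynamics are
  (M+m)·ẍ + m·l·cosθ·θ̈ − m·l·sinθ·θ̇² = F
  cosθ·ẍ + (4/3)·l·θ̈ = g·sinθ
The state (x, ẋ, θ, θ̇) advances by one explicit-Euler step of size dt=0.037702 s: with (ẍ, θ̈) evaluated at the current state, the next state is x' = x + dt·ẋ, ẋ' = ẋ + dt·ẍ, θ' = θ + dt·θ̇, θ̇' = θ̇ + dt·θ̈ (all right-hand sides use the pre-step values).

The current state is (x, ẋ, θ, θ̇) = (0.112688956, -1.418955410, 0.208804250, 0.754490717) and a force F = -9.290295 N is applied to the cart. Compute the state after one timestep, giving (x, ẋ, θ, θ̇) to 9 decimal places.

(0.059191499, -1.663635624, 0.237250059, 1.018282377)

sinθ=0.207290271, cosθ=0.978279481
temp = (F + m·l·θ̇²·sinθ)/(M+m) = (-9.290295 + 0.051280774)/1.881956 = -4.909261548
θ̈ = (g·sinθ − cosθ·temp)/(l·(4/3 − m·cos²θ/(M+m))) = 6.996755078
ẍ = temp − m·l·θ̈·cosθ/(M+m) = -6.489847072
Euler: x'=0.112688956+0.037702·-1.418955410=0.059191499, ẋ'=-1.418955410+0.037702·-6.489847072=-1.663635624
       θ'=0.208804250+0.037702·0.754490717=0.237250059, θ̇'=0.754490717+0.037702·6.996755078=1.018282377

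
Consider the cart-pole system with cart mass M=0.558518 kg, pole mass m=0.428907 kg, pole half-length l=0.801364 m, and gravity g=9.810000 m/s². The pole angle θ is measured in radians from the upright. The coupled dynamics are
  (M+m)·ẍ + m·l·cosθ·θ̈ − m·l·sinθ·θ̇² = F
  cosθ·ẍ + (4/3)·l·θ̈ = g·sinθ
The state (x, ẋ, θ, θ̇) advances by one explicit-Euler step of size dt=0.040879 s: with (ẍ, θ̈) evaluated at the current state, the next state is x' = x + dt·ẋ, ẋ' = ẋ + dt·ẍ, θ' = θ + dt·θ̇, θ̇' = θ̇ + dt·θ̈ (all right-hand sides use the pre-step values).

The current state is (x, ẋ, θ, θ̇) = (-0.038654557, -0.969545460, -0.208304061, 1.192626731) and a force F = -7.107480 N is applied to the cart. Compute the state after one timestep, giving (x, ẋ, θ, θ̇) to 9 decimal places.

(-0.078288606, -1.364803647, -0.159550673, 1.476937591)

sinθ=-0.206800920, cosθ=0.978383043
temp = (F + m·l·θ̇²·sinθ)/(M+m) = (-7.107480 + -0.101100780)/0.987425 = -7.300383098
θ̈ = (g·sinθ − cosθ·temp)/(l·(4/3 − m·cos²θ/(M+m))) = 6.954936771
ẍ = temp − m·l·θ̈·cosθ/(M+m) = -9.668978857
Euler: x'=-0.038654557+0.040879·-0.969545460=-0.078288606, ẋ'=-0.969545460+0.040879·-9.668978857=-1.364803647
       θ'=-0.208304061+0.040879·1.192626731=-0.159550673, θ̇'=1.192626731+0.040879·6.954936771=1.476937591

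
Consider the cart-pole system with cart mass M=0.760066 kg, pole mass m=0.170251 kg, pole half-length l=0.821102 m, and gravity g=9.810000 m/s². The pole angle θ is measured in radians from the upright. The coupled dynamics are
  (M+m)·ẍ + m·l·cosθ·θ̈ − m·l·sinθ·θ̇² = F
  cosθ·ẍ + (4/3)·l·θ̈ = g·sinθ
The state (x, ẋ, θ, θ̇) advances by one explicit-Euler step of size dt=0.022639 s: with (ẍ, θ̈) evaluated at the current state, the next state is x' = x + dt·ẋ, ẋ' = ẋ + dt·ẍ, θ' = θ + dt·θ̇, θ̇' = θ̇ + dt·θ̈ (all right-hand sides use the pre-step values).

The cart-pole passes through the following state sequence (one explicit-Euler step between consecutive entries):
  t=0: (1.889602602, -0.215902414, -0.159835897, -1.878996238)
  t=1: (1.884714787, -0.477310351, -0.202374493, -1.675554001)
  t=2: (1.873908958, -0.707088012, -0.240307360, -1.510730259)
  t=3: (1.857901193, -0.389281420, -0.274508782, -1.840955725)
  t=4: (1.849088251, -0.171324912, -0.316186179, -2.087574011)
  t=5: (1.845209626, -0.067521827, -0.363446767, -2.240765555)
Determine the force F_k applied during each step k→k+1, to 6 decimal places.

step 0→1:
  ẍ = (ẋ'−ẋ)/dt = (-0.477310351−-0.215902414)/0.022639 = -11.546797
  θ̈ = (θ̇'−θ̇)/dt = (-1.675554001−-1.878996238)/0.022639 = 8.986361
  sinθ=-0.159156, cosθ=0.987253
  F = (M+m)·ẍ + m·l·cosθ·θ̈ − m·l·sinθ·θ̇² = -10.742182 + 1.240222 − -0.078553 = -9.423407
step 1→2:
  ẍ = (ẋ'−ẋ)/dt = (-0.707088012−-0.477310351)/0.022639 = -10.149638
  θ̈ = (θ̇'−θ̇)/dt = (-1.510730259−-1.675554001)/0.022639 = 7.280522
  sinθ=-0.200996, cosθ=0.979592
  F = (M+m)·ẍ + m·l·cosθ·θ̈ − m·l·sinθ·θ̇² = -9.442381 + 0.996999 − -0.078884 = -8.366498
step 2→3:
  ẍ = (ẋ'−ẋ)/dt = (-0.389281420−-0.707088012)/0.022639 = 14.038014
  θ̈ = (θ̇'−θ̇)/dt = (-1.840955725−-1.510730259)/0.022639 = -14.586575
  sinθ=-0.238001, cosθ=0.971265
  F = (M+m)·ẍ + m·l·cosθ·θ̈ − m·l·sinθ·θ̇² = 13.059803 + -1.980513 − -0.075935 = 11.155224
step 3→4:
  ẍ = (ẋ'−ẋ)/dt = (-0.171324912−-0.389281420)/0.022639 = 9.627479
  θ̈ = (θ̇'−θ̇)/dt = (-2.087574011−-1.840955725)/0.022639 = -10.893515
  sinθ=-0.271074, cosθ=0.962558
  F = (M+m)·ẍ + m·l·cosθ·θ̈ − m·l·sinθ·θ̇² = 8.956608 + -1.465824 − -0.128429 = 7.619212
step 4→5:
  ẍ = (ẋ'−ẋ)/dt = (-0.067521827−-0.171324912)/0.022639 = 4.585144
  θ̈ = (θ̇'−θ̇)/dt = (-2.240765555−-2.087574011)/0.022639 = -6.766710
  sinθ=-0.310944, cosθ=0.950428
  F = (M+m)·ẍ + m·l·cosθ·θ̈ − m·l·sinθ·θ̇² = 4.265638 + -0.899050 − -0.189432 = 3.556020

F_0 = -9.423407 N
F_1 = -8.366498 N
F_2 = 11.155224 N
F_3 = 7.619212 N
F_4 = 3.556020 N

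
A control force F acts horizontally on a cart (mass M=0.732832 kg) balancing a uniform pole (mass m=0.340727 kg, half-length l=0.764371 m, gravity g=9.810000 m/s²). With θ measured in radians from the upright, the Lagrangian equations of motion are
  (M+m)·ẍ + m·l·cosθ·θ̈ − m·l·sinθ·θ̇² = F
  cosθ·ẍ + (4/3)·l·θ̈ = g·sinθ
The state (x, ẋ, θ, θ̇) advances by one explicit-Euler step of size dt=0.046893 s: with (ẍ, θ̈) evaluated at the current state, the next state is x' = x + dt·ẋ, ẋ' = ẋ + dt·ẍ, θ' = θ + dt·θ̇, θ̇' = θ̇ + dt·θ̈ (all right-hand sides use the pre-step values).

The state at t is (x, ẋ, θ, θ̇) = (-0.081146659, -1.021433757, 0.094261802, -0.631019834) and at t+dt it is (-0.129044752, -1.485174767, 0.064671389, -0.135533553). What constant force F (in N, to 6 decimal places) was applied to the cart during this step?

ẍ = (ẋ'−ẋ)/dt = (-1.485174767−-1.021433757)/0.046893 = -9.889344
θ̈ = (θ̇'−θ̇)/dt = (-0.135533553−-0.631019834)/0.046893 = 10.566317
sinθ=0.094122, cosθ=0.995561
F = (M+m)·ẍ + m·l·cosθ·θ̈ − m·l·sinθ·θ̇² = -10.616794 + 2.739694 − 0.009761 = -7.886861

F = -7.886861 N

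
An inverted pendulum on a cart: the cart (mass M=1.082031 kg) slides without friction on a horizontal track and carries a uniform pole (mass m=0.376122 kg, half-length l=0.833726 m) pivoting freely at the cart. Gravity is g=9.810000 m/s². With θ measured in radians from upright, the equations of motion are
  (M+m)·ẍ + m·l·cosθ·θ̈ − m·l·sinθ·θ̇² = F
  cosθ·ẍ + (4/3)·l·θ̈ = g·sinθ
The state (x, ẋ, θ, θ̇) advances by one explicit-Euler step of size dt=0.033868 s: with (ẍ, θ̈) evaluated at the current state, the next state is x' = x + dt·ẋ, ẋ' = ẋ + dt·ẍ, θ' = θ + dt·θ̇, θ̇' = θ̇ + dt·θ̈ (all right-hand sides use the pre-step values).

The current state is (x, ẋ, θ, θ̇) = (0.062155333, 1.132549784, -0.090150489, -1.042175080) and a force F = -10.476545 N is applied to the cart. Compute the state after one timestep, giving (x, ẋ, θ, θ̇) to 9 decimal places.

(0.100512529, 0.837683892, -0.125446875, -0.804905584)

sinθ=-0.090028428, cosθ=0.995939196
temp = (F + m·l·θ̇²·sinθ)/(M+m) = (-10.476545 + -0.030662892)/1.458153 = -7.205833608
θ̈ = (g·sinθ − cosθ·temp)/(l·(4/3 − m·cos²θ/(M+m))) = 7.005713248
ẍ = temp − m·l·θ̈·cosθ/(M+m) = -8.706327280
Euler: x'=0.062155333+0.033868·1.132549784=0.100512529, ẋ'=1.132549784+0.033868·-8.706327280=0.837683892
       θ'=-0.090150489+0.033868·-1.042175080=-0.125446875, θ̇'=-1.042175080+0.033868·7.005713248=-0.804905584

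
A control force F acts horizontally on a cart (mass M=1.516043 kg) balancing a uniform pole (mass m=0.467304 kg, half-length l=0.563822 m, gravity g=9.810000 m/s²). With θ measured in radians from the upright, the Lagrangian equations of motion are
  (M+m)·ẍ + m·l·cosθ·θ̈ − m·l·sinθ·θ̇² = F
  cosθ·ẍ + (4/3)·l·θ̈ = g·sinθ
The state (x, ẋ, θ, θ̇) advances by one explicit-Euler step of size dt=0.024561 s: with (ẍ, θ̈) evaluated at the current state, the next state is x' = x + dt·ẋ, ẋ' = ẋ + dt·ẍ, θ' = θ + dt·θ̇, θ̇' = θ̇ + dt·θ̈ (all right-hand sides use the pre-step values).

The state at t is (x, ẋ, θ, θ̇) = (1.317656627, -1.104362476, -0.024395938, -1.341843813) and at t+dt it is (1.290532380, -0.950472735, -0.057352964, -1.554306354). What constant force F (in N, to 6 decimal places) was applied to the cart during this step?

ẍ = (ẋ'−ẋ)/dt = (-0.950472735−-1.104362476)/0.024561 = 6.265614
θ̈ = (θ̇'−θ̇)/dt = (-1.554306354−-1.341843813)/0.024561 = -8.650403
sinθ=-0.024394, cosθ=0.999702
F = (M+m)·ẍ + m·l·cosθ·θ̈ − m·l·sinθ·θ̇² = 12.426886 + -2.278498 − -0.011572 = 10.159961

F = 10.159961 N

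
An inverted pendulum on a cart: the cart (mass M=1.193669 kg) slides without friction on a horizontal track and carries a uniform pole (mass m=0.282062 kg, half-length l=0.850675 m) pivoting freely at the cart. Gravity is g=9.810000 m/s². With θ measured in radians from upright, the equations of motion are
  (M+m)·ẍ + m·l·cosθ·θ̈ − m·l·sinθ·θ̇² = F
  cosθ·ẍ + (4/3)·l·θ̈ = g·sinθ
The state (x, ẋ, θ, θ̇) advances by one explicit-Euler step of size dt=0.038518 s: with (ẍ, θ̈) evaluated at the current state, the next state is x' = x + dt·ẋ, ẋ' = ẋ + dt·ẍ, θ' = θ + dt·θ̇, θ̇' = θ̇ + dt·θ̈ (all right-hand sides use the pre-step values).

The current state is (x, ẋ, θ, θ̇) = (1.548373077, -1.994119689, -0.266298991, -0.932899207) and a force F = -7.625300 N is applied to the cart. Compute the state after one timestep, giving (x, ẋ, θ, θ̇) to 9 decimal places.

sinθ=-0.263162693, cosθ=0.964751469
temp = (F + m·l·θ̇²·sinθ)/(M+m) = (-7.625300 + -0.054954343)/1.475731 = -5.204372845
θ̈ = (g·sinθ − cosθ·temp)/(l·(4/3 − m·cos²θ/(M+m))) = 2.481735714
ẍ = temp − m·l·θ̈·cosθ/(M+m) = -5.593661753
Euler: x'=1.548373077+0.038518·-1.994119689=1.471563575, ẋ'=-1.994119689+0.038518·-5.593661753=-2.209576352
       θ'=-0.266298991+0.038518·-0.932899207=-0.302232403, θ̇'=-0.932899207+0.038518·2.481735714=-0.837307711

(1.471563575, -2.209576352, -0.302232403, -0.837307711)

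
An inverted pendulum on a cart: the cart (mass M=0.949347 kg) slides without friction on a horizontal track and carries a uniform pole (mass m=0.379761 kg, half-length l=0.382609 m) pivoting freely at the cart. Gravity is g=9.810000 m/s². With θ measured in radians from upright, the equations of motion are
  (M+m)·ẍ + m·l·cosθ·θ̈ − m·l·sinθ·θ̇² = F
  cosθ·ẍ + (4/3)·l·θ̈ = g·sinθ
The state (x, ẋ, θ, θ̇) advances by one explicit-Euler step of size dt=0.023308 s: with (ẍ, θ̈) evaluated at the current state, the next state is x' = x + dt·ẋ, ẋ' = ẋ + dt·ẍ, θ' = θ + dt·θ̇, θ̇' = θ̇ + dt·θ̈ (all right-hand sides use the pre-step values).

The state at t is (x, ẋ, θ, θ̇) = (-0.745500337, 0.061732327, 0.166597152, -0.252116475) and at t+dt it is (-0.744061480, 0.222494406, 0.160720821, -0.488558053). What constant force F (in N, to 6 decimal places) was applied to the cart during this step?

ẍ = (ẋ'−ẋ)/dt = (0.222494406−0.061732327)/0.023308 = 6.897292
θ̈ = (θ̇'−θ̇)/dt = (-0.488558053−-0.252116475)/0.023308 = -10.144224
sinθ=0.165828, cosθ=0.986155
F = (M+m)·ẍ + m·l·cosθ·θ̈ − m·l·sinθ·θ̇² = 9.167246 + -1.453548 − 0.001532 = 7.712166

F = 7.712166 N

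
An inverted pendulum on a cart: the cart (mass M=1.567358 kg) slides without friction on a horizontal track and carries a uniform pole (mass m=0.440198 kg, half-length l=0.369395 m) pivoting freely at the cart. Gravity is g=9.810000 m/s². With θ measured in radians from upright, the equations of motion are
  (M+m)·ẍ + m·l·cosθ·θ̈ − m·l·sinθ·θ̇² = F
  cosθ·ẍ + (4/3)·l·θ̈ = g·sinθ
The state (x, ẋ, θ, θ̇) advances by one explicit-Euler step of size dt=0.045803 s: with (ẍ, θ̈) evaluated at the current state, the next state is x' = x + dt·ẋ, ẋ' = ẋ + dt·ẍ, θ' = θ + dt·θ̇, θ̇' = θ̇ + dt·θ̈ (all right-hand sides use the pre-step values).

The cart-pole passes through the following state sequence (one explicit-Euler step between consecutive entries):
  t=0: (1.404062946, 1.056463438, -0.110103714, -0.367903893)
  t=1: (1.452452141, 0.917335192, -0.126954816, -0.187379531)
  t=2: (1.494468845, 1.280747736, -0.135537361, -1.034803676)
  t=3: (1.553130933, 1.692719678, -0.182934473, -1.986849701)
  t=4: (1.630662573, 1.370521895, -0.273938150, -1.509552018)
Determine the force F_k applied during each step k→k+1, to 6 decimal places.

F_0 = -5.458599 N
F_1 = 12.944918 N
F_2 = 14.731456 N
F_3 = -12.339032 N

step 0→1:
  ẍ = (ẋ'−ẋ)/dt = (0.917335192−1.056463438)/0.045803 = -3.037536
  θ̈ = (θ̇'−θ̇)/dt = (-0.187379531−-0.367903893)/0.045803 = 3.941322
  sinθ=-0.109881, cosθ=0.993945
  F = (M+m)·ẍ + m·l·cosθ·θ̈ − m·l·sinθ·θ̇² = -6.098023 + 0.637006 − -0.002418 = -5.458599
step 1→2:
  ẍ = (ẋ'−ẋ)/dt = (1.280747736−0.917335192)/0.045803 = 7.934252
  θ̈ = (θ̇'−θ̇)/dt = (-1.034803676−-0.187379531)/0.045803 = -18.501499
  sinθ=-0.126614, cosθ=0.991952
  F = (M+m)·ẍ + m·l·cosθ·θ̈ − m·l·sinθ·θ̇² = 15.928455 + -2.984260 − -0.000723 = 12.944918
step 2→3:
  ẍ = (ẋ'−ẋ)/dt = (1.692719678−1.280747736)/0.045803 = 8.994431
  θ̈ = (θ̇'−θ̇)/dt = (-1.986849701−-1.034803676)/0.045803 = -20.785670
  sinθ=-0.135123, cosθ=0.990829
  F = (M+m)·ẍ + m·l·cosθ·θ̈ − m·l·sinθ·θ̇² = 18.056825 + -3.348897 − -0.023528 = 14.731456
step 3→4:
  ẍ = (ẋ'−ẋ)/dt = (1.370521895−1.692719678)/0.045803 = -7.034425
  θ̈ = (θ̇'−θ̇)/dt = (-1.509552018−-1.986849701)/0.045803 = 10.420664
  sinθ=-0.181916, cosθ=0.983314
  F = (M+m)·ẍ + m·l·cosθ·θ̈ − m·l·sinθ·θ̇² = -14.122003 + 1.666199 − -0.116772 = -12.339032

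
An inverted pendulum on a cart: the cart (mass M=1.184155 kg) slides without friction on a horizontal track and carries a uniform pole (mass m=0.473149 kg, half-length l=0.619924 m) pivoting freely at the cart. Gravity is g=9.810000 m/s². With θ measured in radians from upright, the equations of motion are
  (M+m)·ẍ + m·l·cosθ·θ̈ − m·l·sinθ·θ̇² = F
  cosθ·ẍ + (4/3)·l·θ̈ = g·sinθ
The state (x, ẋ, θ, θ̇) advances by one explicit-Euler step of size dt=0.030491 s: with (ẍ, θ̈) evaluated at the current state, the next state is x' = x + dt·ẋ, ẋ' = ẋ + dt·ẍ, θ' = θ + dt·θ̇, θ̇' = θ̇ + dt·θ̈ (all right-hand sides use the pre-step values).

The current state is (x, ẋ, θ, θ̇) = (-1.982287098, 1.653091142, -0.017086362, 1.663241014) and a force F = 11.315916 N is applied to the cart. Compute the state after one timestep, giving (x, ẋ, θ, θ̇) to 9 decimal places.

(-1.931882696, 1.919050427, 0.033627520, 1.335340701)

sinθ=-0.017085531, cosθ=0.999854032
temp = (F + m·l·θ̇²·sinθ)/(M+m) = (11.315916 + -0.013863574)/1.657304 = 6.819540908
θ̈ = (g·sinθ − cosθ·temp)/(l·(4/3 − m·cos²θ/(M+m))) = -10.754003248
ẍ = temp − m·l·θ̈·cosθ/(M+m) = 8.722550440
Euler: x'=-1.982287098+0.030491·1.653091142=-1.931882696, ẋ'=1.653091142+0.030491·8.722550440=1.919050427
       θ'=-0.017086362+0.030491·1.663241014=0.033627520, θ̇'=1.663241014+0.030491·-10.754003248=1.335340701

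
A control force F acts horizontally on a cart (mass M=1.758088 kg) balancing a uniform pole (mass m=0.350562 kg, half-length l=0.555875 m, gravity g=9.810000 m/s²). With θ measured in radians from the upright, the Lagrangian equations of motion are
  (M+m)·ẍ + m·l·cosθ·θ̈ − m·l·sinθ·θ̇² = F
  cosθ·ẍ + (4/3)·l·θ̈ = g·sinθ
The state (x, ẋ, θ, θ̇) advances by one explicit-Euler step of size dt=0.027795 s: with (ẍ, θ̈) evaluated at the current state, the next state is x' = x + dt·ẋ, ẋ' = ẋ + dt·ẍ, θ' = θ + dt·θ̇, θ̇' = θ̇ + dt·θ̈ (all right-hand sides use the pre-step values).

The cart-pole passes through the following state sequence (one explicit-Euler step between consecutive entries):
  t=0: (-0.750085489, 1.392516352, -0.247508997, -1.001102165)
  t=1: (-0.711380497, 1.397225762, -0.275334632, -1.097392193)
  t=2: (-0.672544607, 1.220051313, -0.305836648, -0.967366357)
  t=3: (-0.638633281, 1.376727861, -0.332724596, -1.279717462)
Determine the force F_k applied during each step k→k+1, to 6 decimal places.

step 0→1:
  ẍ = (ẋ'−ẋ)/dt = (1.397225762−1.392516352)/0.027795 = 0.169434
  θ̈ = (θ̇'−θ̇)/dt = (-1.097392193−-1.001102165)/0.027795 = -3.464293
  sinθ=-0.244990, cosθ=0.969526
  F = (M+m)·ẍ + m·l·cosθ·θ̈ − m·l·sinθ·θ̇² = 0.357276 + -0.654509 − -0.047846 = -0.249387
step 1→2:
  ẍ = (ẋ'−ẋ)/dt = (1.220051313−1.397225762)/0.027795 = -6.374328
  θ̈ = (θ̇'−θ̇)/dt = (-0.967366357−-1.097392193)/0.027795 = 4.678030
  sinθ=-0.271869, cosθ=0.962334
  F = (M+m)·ẍ + m·l·cosθ·θ̈ − m·l·sinθ·θ̇² = -13.441227 + 0.877265 − -0.063801 = -12.500161
step 2→3:
  ẍ = (ẋ'−ẋ)/dt = (1.376727861−1.220051313)/0.027795 = 5.636861
  θ̈ = (θ̇'−θ̇)/dt = (-1.279717462−-0.967366357)/0.027795 = -11.237672
  sinθ=-0.301091, cosθ=0.953595
  F = (M+m)·ẍ + m·l·cosθ·θ̈ − m·l·sinθ·θ̇² = 11.886167 + -2.088250 − -0.054906 = 9.852823

F_0 = -0.249387 N
F_1 = -12.500161 N
F_2 = 9.852823 N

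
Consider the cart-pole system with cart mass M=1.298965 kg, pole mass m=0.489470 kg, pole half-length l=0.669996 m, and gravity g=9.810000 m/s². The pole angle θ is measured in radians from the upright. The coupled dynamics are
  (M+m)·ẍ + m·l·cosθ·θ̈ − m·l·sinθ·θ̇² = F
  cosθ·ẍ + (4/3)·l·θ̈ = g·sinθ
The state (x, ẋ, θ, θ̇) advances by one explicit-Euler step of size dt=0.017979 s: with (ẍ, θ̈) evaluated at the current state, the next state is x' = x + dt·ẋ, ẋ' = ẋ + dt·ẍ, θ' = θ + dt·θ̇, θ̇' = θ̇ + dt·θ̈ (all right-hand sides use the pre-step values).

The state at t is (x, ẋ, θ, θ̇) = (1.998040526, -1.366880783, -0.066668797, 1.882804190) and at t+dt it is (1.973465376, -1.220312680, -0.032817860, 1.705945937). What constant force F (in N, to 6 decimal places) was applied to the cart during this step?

F = 11.438311 N

ẍ = (ẋ'−ẋ)/dt = (-1.220312680−-1.366880783)/0.017979 = 8.152183
θ̈ = (θ̇'−θ̇)/dt = (1.705945937−1.882804190)/0.017979 = -9.836935
sinθ=-0.066619, cosθ=0.997778
F = (M+m)·ẍ + m·l·cosθ·θ̈ − m·l·sinθ·θ̇² = 14.579650 + -3.218787 − -0.077448 = 11.438311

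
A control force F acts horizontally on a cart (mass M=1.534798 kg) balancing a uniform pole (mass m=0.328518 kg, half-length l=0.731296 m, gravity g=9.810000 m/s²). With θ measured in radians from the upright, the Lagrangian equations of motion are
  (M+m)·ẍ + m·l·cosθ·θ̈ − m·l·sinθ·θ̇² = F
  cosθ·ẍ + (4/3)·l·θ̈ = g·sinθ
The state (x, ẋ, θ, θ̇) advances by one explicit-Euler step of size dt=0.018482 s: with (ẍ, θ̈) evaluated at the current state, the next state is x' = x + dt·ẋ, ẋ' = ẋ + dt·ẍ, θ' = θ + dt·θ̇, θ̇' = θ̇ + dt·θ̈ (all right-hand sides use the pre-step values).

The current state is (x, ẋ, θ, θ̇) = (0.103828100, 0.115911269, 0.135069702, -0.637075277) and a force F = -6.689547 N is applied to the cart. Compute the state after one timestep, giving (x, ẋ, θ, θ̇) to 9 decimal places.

(0.105970372, 0.036131655, 0.123295277, -0.530961074)

sinθ=0.134659378, cosθ=0.990891948
temp = (F + m·l·θ̇²·sinθ)/(M+m) = (-6.689547 + 0.013130174)/1.863316 = -3.583083506
θ̈ = (g·sinθ − cosθ·temp)/(l·(4/3 − m·cos²θ/(M+m))) = 5.741489185
ẍ = temp − m·l·θ̈·cosθ/(M+m) = -4.316611521
Euler: x'=0.103828100+0.018482·0.115911269=0.105970372, ẋ'=0.115911269+0.018482·-4.316611521=0.036131655
       θ'=0.135069702+0.018482·-0.637075277=0.123295277, θ̇'=-0.637075277+0.018482·5.741489185=-0.530961074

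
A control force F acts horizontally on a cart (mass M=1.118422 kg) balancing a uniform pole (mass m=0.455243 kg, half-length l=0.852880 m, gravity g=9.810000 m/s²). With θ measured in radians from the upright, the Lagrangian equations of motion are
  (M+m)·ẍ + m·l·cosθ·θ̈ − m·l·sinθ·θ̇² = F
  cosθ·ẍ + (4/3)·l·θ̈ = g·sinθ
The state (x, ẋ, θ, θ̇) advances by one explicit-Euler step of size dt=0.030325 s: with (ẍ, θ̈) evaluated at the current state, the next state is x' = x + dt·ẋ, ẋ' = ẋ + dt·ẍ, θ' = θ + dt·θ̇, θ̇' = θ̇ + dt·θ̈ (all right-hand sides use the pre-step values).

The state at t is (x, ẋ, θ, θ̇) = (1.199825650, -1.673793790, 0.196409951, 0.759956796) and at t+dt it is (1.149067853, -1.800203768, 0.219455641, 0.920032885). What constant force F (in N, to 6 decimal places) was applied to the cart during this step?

F = -4.593457 N

ẍ = (ẋ'−ẋ)/dt = (-1.800203768−-1.673793790)/0.030325 = -4.168507
θ̈ = (θ̇'−θ̇)/dt = (0.920032885−0.759956796)/0.030325 = 5.278684
sinθ=0.195150, cosθ=0.980773
F = (M+m)·ẍ + m·l·cosθ·θ̈ − m·l·sinθ·θ̇² = -6.559834 + 2.010137 − 0.043760 = -4.593457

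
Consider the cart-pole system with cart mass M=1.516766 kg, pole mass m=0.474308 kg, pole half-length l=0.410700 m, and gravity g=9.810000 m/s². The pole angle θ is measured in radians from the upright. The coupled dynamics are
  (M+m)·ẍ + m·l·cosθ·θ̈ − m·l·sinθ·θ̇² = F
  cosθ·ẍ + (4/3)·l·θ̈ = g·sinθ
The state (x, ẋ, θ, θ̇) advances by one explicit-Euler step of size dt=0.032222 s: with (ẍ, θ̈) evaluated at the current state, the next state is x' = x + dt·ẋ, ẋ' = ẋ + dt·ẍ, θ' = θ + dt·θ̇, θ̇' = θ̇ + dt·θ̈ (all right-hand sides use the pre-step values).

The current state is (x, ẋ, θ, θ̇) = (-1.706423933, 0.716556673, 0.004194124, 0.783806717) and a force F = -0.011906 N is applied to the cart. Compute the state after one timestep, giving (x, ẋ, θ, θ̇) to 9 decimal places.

sinθ=0.004194112, cosθ=0.999991205
temp = (F + m·l·θ̇²·sinθ)/(M+m) = (-0.011906 + 0.000501930)/1.991074 = -0.005727597
θ̈ = (g·sinθ − cosθ·temp)/(l·(4/3 − m·cos²θ/(M+m))) = 0.104213724
ẍ = temp − m·l·θ̈·cosθ/(M+m) = -0.015923340
Euler: x'=-1.706423933+0.032222·0.716556673=-1.683335044, ẋ'=0.716556673+0.032222·-0.015923340=0.716043591
       θ'=0.004194124+0.032222·0.783806717=0.029449944, θ̇'=0.783806717+0.032222·0.104213724=0.787164692

(-1.683335044, 0.716043591, 0.029449944, 0.787164692)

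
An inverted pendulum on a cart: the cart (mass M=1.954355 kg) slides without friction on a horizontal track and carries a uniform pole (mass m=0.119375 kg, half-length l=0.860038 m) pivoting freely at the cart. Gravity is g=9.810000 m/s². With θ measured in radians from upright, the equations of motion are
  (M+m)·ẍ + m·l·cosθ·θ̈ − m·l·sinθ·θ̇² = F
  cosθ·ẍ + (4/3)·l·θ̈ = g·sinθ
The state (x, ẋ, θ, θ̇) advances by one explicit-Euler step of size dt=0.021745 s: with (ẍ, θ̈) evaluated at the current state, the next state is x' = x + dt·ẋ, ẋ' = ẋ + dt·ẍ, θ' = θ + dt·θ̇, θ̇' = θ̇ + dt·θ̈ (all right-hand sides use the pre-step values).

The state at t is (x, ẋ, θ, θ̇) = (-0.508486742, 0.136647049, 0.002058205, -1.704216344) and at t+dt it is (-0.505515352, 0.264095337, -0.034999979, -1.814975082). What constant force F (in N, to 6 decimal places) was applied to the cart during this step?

ẍ = (ẋ'−ẋ)/dt = (0.264095337−0.136647049)/0.021745 = 5.861039
θ̈ = (θ̇'−θ̇)/dt = (-1.814975082−-1.704216344)/0.021745 = -5.093527
sinθ=0.002058, cosθ=0.999998
F = (M+m)·ẍ + m·l·cosθ·θ̈ − m·l·sinθ·θ̇² = 12.154212 + -0.522936 − 0.000614 = 11.630662

F = 11.630662 N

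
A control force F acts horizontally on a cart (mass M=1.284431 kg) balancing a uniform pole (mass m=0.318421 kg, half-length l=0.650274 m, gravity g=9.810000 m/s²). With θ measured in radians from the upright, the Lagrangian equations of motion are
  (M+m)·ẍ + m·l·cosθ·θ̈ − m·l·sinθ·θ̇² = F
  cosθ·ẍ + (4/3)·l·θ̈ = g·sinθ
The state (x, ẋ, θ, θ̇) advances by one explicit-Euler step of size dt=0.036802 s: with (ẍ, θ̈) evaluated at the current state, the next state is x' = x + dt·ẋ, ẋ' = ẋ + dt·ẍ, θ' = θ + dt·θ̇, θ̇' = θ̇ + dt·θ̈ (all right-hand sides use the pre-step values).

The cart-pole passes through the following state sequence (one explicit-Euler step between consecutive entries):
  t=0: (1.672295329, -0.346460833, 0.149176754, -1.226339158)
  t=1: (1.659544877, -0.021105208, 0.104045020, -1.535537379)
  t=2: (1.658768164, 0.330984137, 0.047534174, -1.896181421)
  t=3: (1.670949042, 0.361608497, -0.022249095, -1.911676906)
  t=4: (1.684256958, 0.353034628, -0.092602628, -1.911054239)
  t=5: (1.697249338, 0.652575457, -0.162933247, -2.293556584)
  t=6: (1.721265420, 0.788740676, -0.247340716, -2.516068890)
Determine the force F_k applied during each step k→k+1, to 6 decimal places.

F_0 = 12.403724 N
F_1 = 13.265844 N
F_2 = 1.211335 N
F_3 = -0.353084 N
F_4 = 10.973076 N
F_5 = 4.871793 N

step 0→1:
  ẍ = (ẋ'−ẋ)/dt = (-0.021105208−-0.346460833)/0.036802 = 8.840705
  θ̈ = (θ̇'−θ̇)/dt = (-1.535537379−-1.226339158)/0.036802 = -8.401669
  sinθ=0.148624, cosθ=0.988894
  F = (M+m)·ẍ + m·l·cosθ·θ̈ − m·l·sinθ·θ̇² = 14.170342 + -1.720336 − 0.046282 = 12.403724
step 1→2:
  ẍ = (ẋ'−ẋ)/dt = (0.330984137−-0.021105208)/0.036802 = 9.567125
  θ̈ = (θ̇'−θ̇)/dt = (-1.896181421−-1.535537379)/0.036802 = -9.799577
  sinθ=0.103857, cosθ=0.994592
  F = (M+m)·ẍ + m·l·cosθ·θ̈ − m·l·sinθ·θ̇² = 15.334686 + -2.018136 − 0.050706 = 13.265844
step 2→3:
  ẍ = (ẋ'−ẋ)/dt = (0.361608497−0.330984137)/0.036802 = 0.832138
  θ̈ = (θ̇'−θ̇)/dt = (-1.911676906−-1.896181421)/0.036802 = -0.421050
  sinθ=0.047516, cosθ=0.998870
  F = (M+m)·ẍ + m·l·cosθ·θ̈ − m·l·sinθ·θ̇² = 1.333795 + -0.087085 − 0.035375 = 1.211335
step 3→4:
  ẍ = (ẋ'−ẋ)/dt = (0.353034628−0.361608497)/0.036802 = -0.232973
  θ̈ = (θ̇'−θ̇)/dt = (-1.911054239−-1.911676906)/0.036802 = 0.016919
  sinθ=-0.022247, cosθ=0.999752
  F = (M+m)·ẍ + m·l·cosθ·θ̈ − m·l·sinθ·θ̇² = -0.373421 + 0.003502 − -0.016835 = -0.353084
step 4→5:
  ẍ = (ẋ'−ẋ)/dt = (0.652575457−0.353034628)/0.036802 = 8.139254
  θ̈ = (θ̇'−θ̇)/dt = (-2.293556584−-1.911054239)/0.036802 = -10.393521
  sinθ=-0.092470, cosθ=0.995715
  F = (M+m)·ẍ + m·l·cosθ·θ̈ − m·l·sinθ·θ̇² = 13.046020 + -2.142871 − -0.069927 = 10.973076
step 5→6:
  ẍ = (ẋ'−ẋ)/dt = (0.788740676−0.652575457)/0.036802 = 3.699941
  θ̈ = (θ̇'−θ̇)/dt = (-2.516068890−-2.293556584)/0.036802 = -6.046201
  sinθ=-0.162213, cosθ=0.986756
  F = (M+m)·ẍ + m·l·cosθ·θ̈ − m·l·sinθ·θ̇² = 5.930457 + -1.235351 − -0.176687 = 4.871793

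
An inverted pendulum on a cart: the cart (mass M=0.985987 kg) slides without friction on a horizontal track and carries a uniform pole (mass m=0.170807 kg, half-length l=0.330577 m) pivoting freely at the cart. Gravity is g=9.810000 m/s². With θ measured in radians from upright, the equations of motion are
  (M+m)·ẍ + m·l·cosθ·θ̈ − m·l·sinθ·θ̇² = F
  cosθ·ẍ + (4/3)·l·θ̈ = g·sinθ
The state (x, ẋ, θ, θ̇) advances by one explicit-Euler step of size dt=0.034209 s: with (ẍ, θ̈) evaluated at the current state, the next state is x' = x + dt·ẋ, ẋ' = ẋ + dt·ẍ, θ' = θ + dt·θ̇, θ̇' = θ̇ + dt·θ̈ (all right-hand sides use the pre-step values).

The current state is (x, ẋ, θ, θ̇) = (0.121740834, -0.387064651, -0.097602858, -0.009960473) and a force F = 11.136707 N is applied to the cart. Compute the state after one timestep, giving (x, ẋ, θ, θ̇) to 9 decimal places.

sinθ=-0.097447966, cosθ=0.995240621
temp = (F + m·l·θ̇²·sinθ)/(M+m) = (11.136707 + -0.000000546)/1.156794 = 9.627216647
θ̈ = (g·sinθ − cosθ·temp)/(l·(4/3 − m·cos²θ/(M+m))) = -26.852162618
ẍ = temp − m·l·θ̈·cosθ/(M+m) = 10.931673245
Euler: x'=0.121740834+0.034209·-0.387064651=0.108499739, ẋ'=-0.387064651+0.034209·10.931673245=-0.013103041
       θ'=-0.097602858+0.034209·-0.009960473=-0.097943596, θ̇'=-0.009960473+0.034209·-26.852162618=-0.928546104

(0.108499739, -0.013103041, -0.097943596, -0.928546104)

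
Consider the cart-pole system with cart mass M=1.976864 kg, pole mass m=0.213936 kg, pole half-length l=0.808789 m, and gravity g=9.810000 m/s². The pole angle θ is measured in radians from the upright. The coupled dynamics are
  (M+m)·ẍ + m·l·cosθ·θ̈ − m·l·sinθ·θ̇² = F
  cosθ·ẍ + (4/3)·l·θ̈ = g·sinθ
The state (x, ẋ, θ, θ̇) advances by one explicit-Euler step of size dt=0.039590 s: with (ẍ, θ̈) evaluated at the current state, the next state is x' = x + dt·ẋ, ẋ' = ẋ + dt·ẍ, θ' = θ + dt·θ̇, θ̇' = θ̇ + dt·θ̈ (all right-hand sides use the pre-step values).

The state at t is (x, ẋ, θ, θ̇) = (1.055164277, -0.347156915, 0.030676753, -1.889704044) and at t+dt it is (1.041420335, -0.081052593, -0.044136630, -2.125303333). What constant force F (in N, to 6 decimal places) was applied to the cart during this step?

ẍ = (ẋ'−ẋ)/dt = (-0.081052593−-0.347156915)/0.039590 = 6.721503
θ̈ = (θ̇'−θ̇)/dt = (-2.125303333−-1.889704044)/0.039590 = -5.950980
sinθ=0.030672, cosθ=0.999530
F = (M+m)·ẍ + m·l·cosθ·θ̈ − m·l·sinθ·θ̇² = 14.725470 + -1.029208 − 0.018952 = 13.677310

F = 13.677310 N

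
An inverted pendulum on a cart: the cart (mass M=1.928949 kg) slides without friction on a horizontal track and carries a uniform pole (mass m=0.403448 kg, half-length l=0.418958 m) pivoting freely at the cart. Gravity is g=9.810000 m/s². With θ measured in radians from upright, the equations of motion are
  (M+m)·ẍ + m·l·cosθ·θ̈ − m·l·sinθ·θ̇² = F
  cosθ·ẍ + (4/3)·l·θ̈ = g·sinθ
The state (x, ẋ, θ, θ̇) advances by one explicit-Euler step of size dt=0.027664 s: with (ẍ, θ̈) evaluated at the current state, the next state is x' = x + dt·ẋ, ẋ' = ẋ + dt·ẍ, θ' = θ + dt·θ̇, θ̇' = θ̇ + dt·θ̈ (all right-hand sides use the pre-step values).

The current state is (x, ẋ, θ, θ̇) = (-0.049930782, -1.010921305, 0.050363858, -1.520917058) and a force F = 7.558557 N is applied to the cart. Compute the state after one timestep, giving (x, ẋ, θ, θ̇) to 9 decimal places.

sinθ=0.050342569, cosθ=0.998732009
temp = (F + m·l·θ̇²·sinθ)/(M+m) = (7.558557 + 0.019683598)/2.332397 = 3.249121225
θ̈ = (g·sinθ − cosθ·temp)/(l·(4/3 − m·cos²θ/(M+m))) = -5.657003063
ẍ = temp − m·l·θ̈·cosθ/(M+m) = 3.658561880
Euler: x'=-0.049930782+0.027664·-1.010921305=-0.077896909, ẋ'=-1.010921305+0.027664·3.658561880=-0.909710849
       θ'=0.050363858+0.027664·-1.520917058=0.008289209, θ̇'=-1.520917058+0.027664·-5.657003063=-1.677412391

(-0.077896909, -0.909710849, 0.008289209, -1.677412391)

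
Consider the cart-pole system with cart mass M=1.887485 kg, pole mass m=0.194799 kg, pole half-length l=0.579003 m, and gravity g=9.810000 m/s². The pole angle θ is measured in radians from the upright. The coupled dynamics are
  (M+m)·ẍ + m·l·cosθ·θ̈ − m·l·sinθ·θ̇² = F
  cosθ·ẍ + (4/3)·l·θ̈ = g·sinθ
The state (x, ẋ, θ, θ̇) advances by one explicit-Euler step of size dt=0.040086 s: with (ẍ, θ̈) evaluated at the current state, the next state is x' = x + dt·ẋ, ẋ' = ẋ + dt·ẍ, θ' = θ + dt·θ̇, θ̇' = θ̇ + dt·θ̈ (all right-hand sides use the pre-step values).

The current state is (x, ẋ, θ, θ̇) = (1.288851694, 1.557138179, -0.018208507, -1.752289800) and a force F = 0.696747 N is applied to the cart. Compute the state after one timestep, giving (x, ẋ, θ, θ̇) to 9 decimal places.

sinθ=-0.018207501, cosθ=0.999834230
temp = (F + m·l·θ̇²·sinθ)/(M+m) = (0.696747 + -0.006305648)/2.082284 = 0.331578858
θ̈ = (g·sinθ − cosθ·temp)/(l·(4/3 − m·cos²θ/(M+m))) = -0.710643330
ẍ = temp − m·l·θ̈·cosθ/(M+m) = 0.370065256
Euler: x'=1.288851694+0.040086·1.557138179=1.351271135, ẋ'=1.557138179+0.040086·0.370065256=1.571972615
       θ'=-0.018208507+0.040086·-1.752289800=-0.088450796, θ̇'=-1.752289800+0.040086·-0.710643330=-1.780776649

(1.351271135, 1.571972615, -0.088450796, -1.780776649)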